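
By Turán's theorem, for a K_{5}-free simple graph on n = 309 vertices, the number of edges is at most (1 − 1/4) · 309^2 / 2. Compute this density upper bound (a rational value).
Turán density bound = (3/4) · 309^2/2 = 286443/8 ≈ 35805.375

Turán's theorem: ex(n, K_{r+1}) is achieved by the complete r-partite Turán graph T(n, r) with parts as balanced as possible, and is at most (1 − 1/r) · n^2/2. For r = 4, n = 309: the density bound is (3/4) · 95481/2 = 286443/8 ≈ 35805.375. The integer-valued extremum is e(T(309, 4)) = 35805, which is strictly less than the density bound 286443/8 since 4 ∤ 309 (the parts of T(309, 4) cannot all be equal).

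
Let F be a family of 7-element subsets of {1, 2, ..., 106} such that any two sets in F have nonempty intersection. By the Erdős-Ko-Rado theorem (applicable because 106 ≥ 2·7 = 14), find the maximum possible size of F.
max |F| = C(105, 6) = 1609344100

The Erdős-Ko-Rado theorem states: for n ≥ 2k, an intersecting family of k-subsets of an n-element set has size at most C(n − 1, k − 1), with equality for 'star' families {A ⊆ [n] : |A| = k, i ∈ A} (fix an element i). For n = 106, k = 7: C(105, 6) = 1609344100.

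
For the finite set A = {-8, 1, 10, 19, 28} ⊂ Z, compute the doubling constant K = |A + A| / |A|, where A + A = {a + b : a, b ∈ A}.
K = |A + A| / |A| = 9/5

Enumerate A + A = {a + b : a, b ∈ A}. With |A| = 5, there are |A|^2 = 25 ordered sum pairs; collecting distinct values, A + A = {-16, -7, 2, 11, 20, 29, 38, 47, 56}, so |A + A| = 9. Thus K = 9/5. Here |A + A| = 2|A| − 1 = 9, the minimum possible — so K = 9/5 is minimal, which holds iff A is an arithmetic progression.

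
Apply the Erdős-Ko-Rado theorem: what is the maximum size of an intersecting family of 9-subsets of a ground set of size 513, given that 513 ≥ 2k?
max |F| = C(512, 8) = 110859231254749120

Erdős-Ko-Rado (1961): when n ≥ 2k, max |F| = C(n−1, k−1). The bound is attained by the star {A : i ∈ A} for any fixed i ∈ [n]. Here C(513−1, 9−1) = C(512, 8) = 110859231254749120.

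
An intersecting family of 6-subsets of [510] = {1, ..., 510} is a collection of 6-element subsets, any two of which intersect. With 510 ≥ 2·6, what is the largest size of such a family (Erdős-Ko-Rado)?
max |F| = C(509, 5) = 279158015851

The Erdős-Ko-Rado theorem states: for n ≥ 2k, an intersecting family of k-subsets of an n-element set has size at most C(n − 1, k − 1), with equality for 'star' families {A ⊆ [n] : |A| = k, i ∈ A} (fix an element i). For n = 510, k = 6: C(509, 5) = 279158015851.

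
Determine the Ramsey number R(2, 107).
R(2, 107) = 107

R(2, k) = k for all k ≥ 2: in a 2-colouring of K_k, either some edge is red (a red K_2) or all edges are blue (a blue K_k). And K_{106} coloured all-blue has no blue K_107, so R(2, 107) > 106. Hence R(2, 107) = 107.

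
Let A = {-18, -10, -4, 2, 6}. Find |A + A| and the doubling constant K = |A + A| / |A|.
K = |A + A| / |A| = 14/5

Enumerate A + A = {a + b : a, b ∈ A}. With |A| = 5, there are |A|^2 = 25 ordered sum pairs; collecting distinct values, A + A = {-36, -28, -22, -20, -16, -14, -12, -8, -4, -2, 2, 4, 8, 12}, so |A + A| = 14. Thus K = 14/5. For comparison, the minimum possible |A + A| over all 5-element sets is 2·5 − 1 = 9 (so min K = 9/5), attained only by arithmetic progressions.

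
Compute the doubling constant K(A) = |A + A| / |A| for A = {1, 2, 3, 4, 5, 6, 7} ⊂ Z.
K = |A + A| / |A| = 13/7

Enumerate A + A = {a + b : a, b ∈ A}. With |A| = 7, there are |A|^2 = 49 ordered sum pairs; collecting distinct values, A + A = {2, 3, 4, 5, 6, 7, 8, 9, 10, 11, 12, 13, 14}, so |A + A| = 13. Thus K = 13/7. Here |A + A| = 2|A| − 1 = 13, the minimum possible — so K = 13/7 is minimal, which holds iff A is an arithmetic progression.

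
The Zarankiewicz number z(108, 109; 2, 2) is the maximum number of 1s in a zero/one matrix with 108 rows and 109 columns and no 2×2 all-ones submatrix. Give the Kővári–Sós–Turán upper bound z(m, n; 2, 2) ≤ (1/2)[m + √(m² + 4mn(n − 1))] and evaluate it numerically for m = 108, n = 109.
z(108, 109; 2, 2) ≤ (1/2)[108 + √(108² + 4·108·109·108)] = (1/2)[108 + √5097168] = 1182.8454

Kővári–Sós–Turán: let r_1, ..., r_108 be the row sums and z = Σ r_i the total number of 1s. Each pair of columns can share at most one row with both entries 1 (else a 2×2 all-ones block appears), so Σ_i C(r_i, 2) ≤ C(109, 2) = 5886. By convexity Σ_i C(r_i, 2) ≥ 108·C(z/108, 2) = z(z − 108)/(2·108), giving z² − 108z − 108·109·108 ≤ 0 and hence z ≤ (1/2)[108 + √(11664 + 4·1271376)] = (1/2)[108 + √5097168] ≈ (1/2)(108 + 2257.6909) = 1182.8454.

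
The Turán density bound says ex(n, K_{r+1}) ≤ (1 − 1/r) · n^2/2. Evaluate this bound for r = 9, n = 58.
Turán density bound = (8/9) · 58^2/2 = 13456/9 ≈ 1495.1111

Turán's theorem: ex(n, K_{r+1}) is achieved by the complete r-partite Turán graph T(n, r) with parts as balanced as possible, and is at most (1 − 1/r) · n^2/2. For r = 9, n = 58: the density bound is (8/9) · 3364/2 = 13456/9 ≈ 1495.1111. The integer-valued extremum is e(T(58, 9)) = 1494, which is strictly less than the density bound 13456/9 since 9 ∤ 58 (the parts of T(58, 9) cannot all be equal).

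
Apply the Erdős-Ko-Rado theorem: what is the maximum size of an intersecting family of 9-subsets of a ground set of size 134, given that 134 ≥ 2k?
max |F| = C(133, 8) = 1959267085776

The Erdős-Ko-Rado theorem states: for n ≥ 2k, an intersecting family of k-subsets of an n-element set has size at most C(n − 1, k − 1), with equality for 'star' families {A ⊆ [n] : |A| = k, i ∈ A} (fix an element i). For n = 134, k = 9: C(133, 8) = 1959267085776.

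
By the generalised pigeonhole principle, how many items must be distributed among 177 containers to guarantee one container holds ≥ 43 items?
n = (43 − 1)·177 + 1 = 7435

By the generalised pigeonhole principle, to guarantee some box contains ≥ r objects we need more than (r − 1) · k objects total. Threshold: n = (r − 1) · k + 1. With r = 43 and k = 177: n = 42 · 177 + 1 = 7434 + 1 = 7435. For n = 7434 = 42 · 177, we can put exactly 42 objects in every box, avoiding 43 in any single one — so 7435 is tight.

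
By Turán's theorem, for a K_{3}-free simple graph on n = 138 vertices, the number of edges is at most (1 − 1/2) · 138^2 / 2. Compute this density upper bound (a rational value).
Turán density bound = (1/2) · 138^2/2 = 4761

Turán's theorem: ex(n, K_{r+1}) is achieved by the complete r-partite Turán graph T(n, r) with parts as balanced as possible, and is at most (1 − 1/r) · n^2/2. For r = 2, n = 138: the density bound is (1/2) · 19044/2 = 4761. Since 2 ∣ 138, the Turán graph T(138, 2) has parts of equal size 69, and its edge count e(T(138, 2)) = 4761 attains the density bound exactly.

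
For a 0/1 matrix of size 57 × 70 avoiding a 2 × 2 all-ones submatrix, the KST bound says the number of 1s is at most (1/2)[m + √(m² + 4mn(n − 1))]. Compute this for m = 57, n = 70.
z(57, 70; 2, 2) ≤ (1/2)[57 + √(57² + 4·57·70·69)] = (1/2)[57 + √1104489] = 553.9734

Kővári–Sós–Turán: let r_1, ..., r_57 be the row sums and z = Σ r_i the total number of 1s. Each pair of columns can share at most one row with both entries 1 (else a 2×2 all-ones block appears), so Σ_i C(r_i, 2) ≤ C(70, 2) = 2415. By convexity Σ_i C(r_i, 2) ≥ 57·C(z/57, 2) = z(z − 57)/(2·57), giving z² − 57z − 57·70·69 ≤ 0 and hence z ≤ (1/2)[57 + √(3249 + 4·275310)] = (1/2)[57 + √1104489] ≈ (1/2)(57 + 1050.9467) = 553.9734.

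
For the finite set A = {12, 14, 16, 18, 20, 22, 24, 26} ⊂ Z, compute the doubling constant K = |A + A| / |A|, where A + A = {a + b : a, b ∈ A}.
K = |A + A| / |A| = 15/8

Enumerate A + A = {a + b : a, b ∈ A}. With |A| = 8, there are |A|^2 = 64 ordered sum pairs; collecting distinct values, A + A = {24, 26, 28, 30, 32, 34, 36, 38, 40, 42, 44, 46, 48, 50, 52}, so |A + A| = 15. Thus K = 15/8. Here |A + A| = 2|A| − 1 = 15, the minimum possible — so K = 15/8 is minimal, which holds iff A is an arithmetic progression.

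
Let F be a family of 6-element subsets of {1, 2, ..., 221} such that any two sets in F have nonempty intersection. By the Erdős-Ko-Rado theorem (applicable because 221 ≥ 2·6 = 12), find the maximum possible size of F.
max |F| = C(220, 5) = 4102565544

Erdős-Ko-Rado (1961): when n ≥ 2k, max |F| = C(n−1, k−1). The bound is attained by the star {A : i ∈ A} for any fixed i ∈ [n]. Here C(221−1, 6−1) = C(220, 5) = 4102565544.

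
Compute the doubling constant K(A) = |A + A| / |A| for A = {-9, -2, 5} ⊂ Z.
K = |A + A| / |A| = 5/3

Enumerate A + A = {a + b : a, b ∈ A}. With |A| = 3, there are |A|^2 = 9 ordered sum pairs; collecting distinct values, A + A = {-18, -11, -4, 3, 10}, so |A + A| = 5. Thus K = 5/3. Here |A + A| = 2|A| − 1 = 5, the minimum possible — so K = 5/3 is minimal, which holds iff A is an arithmetic progression.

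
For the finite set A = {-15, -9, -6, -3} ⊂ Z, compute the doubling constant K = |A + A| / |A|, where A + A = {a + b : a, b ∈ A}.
K = |A + A| / |A| = 8/4 = 2

Enumerate A + A = {a + b : a, b ∈ A}. With |A| = 4, there are |A|^2 = 16 ordered sum pairs; collecting distinct values, A + A = {-30, -24, -21, -18, -15, -12, -9, -6}, so |A + A| = 8. Thus K = 8/4 = 2. For comparison, the minimum possible |A + A| over all 4-element sets is 2·4 − 1 = 7 (so min K = 7/4), attained only by arithmetic progressions.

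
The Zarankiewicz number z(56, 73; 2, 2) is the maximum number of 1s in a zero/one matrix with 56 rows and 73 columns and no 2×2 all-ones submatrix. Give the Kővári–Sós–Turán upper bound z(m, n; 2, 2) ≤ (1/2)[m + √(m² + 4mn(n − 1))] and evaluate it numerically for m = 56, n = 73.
z(56, 73; 2, 2) ≤ (1/2)[56 + √(56² + 4·56·73·72)] = (1/2)[56 + √1180480] = 571.2495

Kővári–Sós–Turán: let r_1, ..., r_56 be the row sums and z = Σ r_i the total number of 1s. Each pair of columns can share at most one row with both entries 1 (else a 2×2 all-ones block appears), so Σ_i C(r_i, 2) ≤ C(73, 2) = 2628. By convexity Σ_i C(r_i, 2) ≥ 56·C(z/56, 2) = z(z − 56)/(2·56), giving z² − 56z − 56·73·72 ≤ 0 and hence z ≤ (1/2)[56 + √(3136 + 4·294336)] = (1/2)[56 + √1180480] ≈ (1/2)(56 + 1086.499) = 571.2495.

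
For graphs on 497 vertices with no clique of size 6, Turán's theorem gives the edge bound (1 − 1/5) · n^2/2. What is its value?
Turán density bound = (4/5) · 497^2/2 = 494018/5 ≈ 98803.6

Turán's theorem: ex(n, K_{r+1}) is achieved by the complete r-partite Turán graph T(n, r) with parts as balanced as possible, and is at most (1 − 1/r) · n^2/2. For r = 5, n = 497: the density bound is (4/5) · 247009/2 = 494018/5 ≈ 98803.6. The integer-valued extremum is e(T(497, 5)) = 98803, which is strictly less than the density bound 494018/5 since 5 ∤ 497 (the parts of T(497, 5) cannot all be equal).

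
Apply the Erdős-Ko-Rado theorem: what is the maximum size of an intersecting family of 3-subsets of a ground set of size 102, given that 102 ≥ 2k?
max |F| = C(101, 2) = 5050

The Erdős-Ko-Rado theorem states: for n ≥ 2k, an intersecting family of k-subsets of an n-element set has size at most C(n − 1, k − 1), with equality for 'star' families {A ⊆ [n] : |A| = k, i ∈ A} (fix an element i). For n = 102, k = 3: C(101, 2) = 5050.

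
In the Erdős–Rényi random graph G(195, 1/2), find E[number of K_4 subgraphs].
E[# K_4] = C(195, 4) · (1/2)^C(4, 2) = 58409520 / 2^6 = 3650595/4 = 912648.75

For each 4-subset S of vertices (there are C(195, 4) = 58409520 such S), let X_S = 1 if S induces a K_4 (all C(4, 2) = 6 edges present). Then P(X_S = 1) = (1/2)^6 = 1/64. By linearity of expectation, E[# K_4] = C(195, 4) · (1/2)^6 = 58409520 / 64 = 3650595/4 = 912648.75.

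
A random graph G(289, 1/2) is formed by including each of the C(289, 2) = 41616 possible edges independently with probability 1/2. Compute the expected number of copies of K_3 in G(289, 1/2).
E[# K_3] = C(289, 3) · (1/2)^C(3, 2) = 3981264 / 2^3 = 497658

For each 3-subset S of vertices (there are C(289, 3) = 3981264 such S), let X_S = 1 if S induces a K_3 (all C(3, 2) = 3 edges present). Then P(X_S = 1) = (1/2)^3 = 1/8. By linearity of expectation, E[# K_3] = C(289, 3) · (1/2)^3 = 3981264 / 8 = 497658.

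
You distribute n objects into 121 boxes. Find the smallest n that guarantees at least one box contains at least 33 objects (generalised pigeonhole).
n = (33 − 1)·121 + 1 = 3873

By the generalised pigeonhole principle, to guarantee some box contains ≥ r objects we need more than (r − 1) · k objects total. Threshold: n = (r − 1) · k + 1. With r = 33 and k = 121: n = 32 · 121 + 1 = 3872 + 1 = 3873. For n = 3872 = 32 · 121, we can put exactly 32 objects in every box, avoiding 33 in any single one — so 3873 is tight.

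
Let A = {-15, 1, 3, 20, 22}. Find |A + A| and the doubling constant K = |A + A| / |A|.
K = |A + A| / |A| = 14/5

Enumerate A + A = {a + b : a, b ∈ A}. With |A| = 5, there are |A|^2 = 25 ordered sum pairs; collecting distinct values, A + A = {-30, -14, -12, 2, 4, 5, 6, 7, 21, 23, 25, 40, 42, 44}, so |A + A| = 14. Thus K = 14/5. For comparison, the minimum possible |A + A| over all 5-element sets is 2·5 − 1 = 9 (so min K = 9/5), attained only by arithmetic progressions.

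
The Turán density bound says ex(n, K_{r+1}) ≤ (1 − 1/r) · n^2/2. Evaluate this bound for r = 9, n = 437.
Turán density bound = (8/9) · 437^2/2 = 763876/9 ≈ 84875.1111

Turán's theorem: ex(n, K_{r+1}) is achieved by the complete r-partite Turán graph T(n, r) with parts as balanced as possible, and is at most (1 − 1/r) · n^2/2. For r = 9, n = 437: the density bound is (8/9) · 190969/2 = 763876/9 ≈ 84875.1111. The integer-valued extremum is e(T(437, 9)) = 84874, which is strictly less than the density bound 763876/9 since 9 ∤ 437 (the parts of T(437, 9) cannot all be equal).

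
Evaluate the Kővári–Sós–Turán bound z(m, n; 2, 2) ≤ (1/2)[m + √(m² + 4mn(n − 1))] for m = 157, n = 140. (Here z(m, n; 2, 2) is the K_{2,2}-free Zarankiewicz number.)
z(157, 140; 2, 2) ≤ (1/2)[157 + √(157² + 4·157·140·139)] = (1/2)[157 + √12245529] = 1828.1806

Kővári–Sós–Turán: let r_1, ..., r_157 be the row sums and z = Σ r_i the total number of 1s. Each pair of columns can share at most one row with both entries 1 (else a 2×2 all-ones block appears), so Σ_i C(r_i, 2) ≤ C(140, 2) = 9730. By convexity Σ_i C(r_i, 2) ≥ 157·C(z/157, 2) = z(z − 157)/(2·157), giving z² − 157z − 157·140·139 ≤ 0 and hence z ≤ (1/2)[157 + √(24649 + 4·3055220)] = (1/2)[157 + √12245529] ≈ (1/2)(157 + 3499.3612) = 1828.1806.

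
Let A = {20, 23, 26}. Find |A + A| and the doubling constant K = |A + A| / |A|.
K = |A + A| / |A| = 5/3

Enumerate A + A = {a + b : a, b ∈ A}. With |A| = 3, there are |A|^2 = 9 ordered sum pairs; collecting distinct values, A + A = {40, 43, 46, 49, 52}, so |A + A| = 5. Thus K = 5/3. Here |A + A| = 2|A| − 1 = 5, the minimum possible — so K = 5/3 is minimal, which holds iff A is an arithmetic progression.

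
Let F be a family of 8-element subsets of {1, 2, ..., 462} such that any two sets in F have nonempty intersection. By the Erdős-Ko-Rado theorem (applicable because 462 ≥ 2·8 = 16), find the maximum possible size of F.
max |F| = C(461, 7) = 838684899367380

Erdős-Ko-Rado (1961): when n ≥ 2k, max |F| = C(n−1, k−1). The bound is attained by the star {A : i ∈ A} for any fixed i ∈ [n]. Here C(462−1, 8−1) = C(461, 7) = 838684899367380.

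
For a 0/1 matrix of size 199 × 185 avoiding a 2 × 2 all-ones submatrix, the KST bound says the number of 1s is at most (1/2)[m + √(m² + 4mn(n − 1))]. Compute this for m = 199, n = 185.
z(199, 185; 2, 2) ≤ (1/2)[199 + √(199² + 4·199·185·184)] = (1/2)[199 + √27135441] = 2704.0845

Kővári–Sós–Turán: let r_1, ..., r_199 be the row sums and z = Σ r_i the total number of 1s. Each pair of columns can share at most one row with both entries 1 (else a 2×2 all-ones block appears), so Σ_i C(r_i, 2) ≤ C(185, 2) = 17020. By convexity Σ_i C(r_i, 2) ≥ 199·C(z/199, 2) = z(z − 199)/(2·199), giving z² − 199z − 199·185·184 ≤ 0 and hence z ≤ (1/2)[199 + √(39601 + 4·6773960)] = (1/2)[199 + √27135441] ≈ (1/2)(199 + 5209.1689) = 2704.0845.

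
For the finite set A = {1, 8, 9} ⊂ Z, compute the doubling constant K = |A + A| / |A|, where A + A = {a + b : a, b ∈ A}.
K = |A + A| / |A| = 6/3 = 2

Enumerate A + A = {a + b : a, b ∈ A}. With |A| = 3, there are |A|^2 = 9 ordered sum pairs; collecting distinct values, A + A = {2, 9, 10, 16, 17, 18}, so |A + A| = 6. Thus K = 6/3 = 2. For comparison, the minimum possible |A + A| over all 3-element sets is 2·3 − 1 = 5 (so min K = 5/3), attained only by arithmetic progressions.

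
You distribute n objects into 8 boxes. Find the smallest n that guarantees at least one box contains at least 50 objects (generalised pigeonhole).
n = (50 − 1)·8 + 1 = 393

By the generalised pigeonhole principle, to guarantee some box contains ≥ r objects we need more than (r − 1) · k objects total. Threshold: n = (r − 1) · k + 1. With r = 50 and k = 8: n = 49 · 8 + 1 = 392 + 1 = 393. For n = 392 = 49 · 8, we can put exactly 49 objects in every box, avoiding 50 in any single one — so 393 is tight.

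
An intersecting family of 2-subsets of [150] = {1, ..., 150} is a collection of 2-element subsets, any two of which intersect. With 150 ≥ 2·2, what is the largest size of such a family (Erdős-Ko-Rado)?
max |F| = C(149, 1) = 149

Erdős-Ko-Rado (1961): when n ≥ 2k, max |F| = C(n−1, k−1). The bound is attained by the star {A : i ∈ A} for any fixed i ∈ [n]. Here C(150−1, 2−1) = C(149, 1) = 149.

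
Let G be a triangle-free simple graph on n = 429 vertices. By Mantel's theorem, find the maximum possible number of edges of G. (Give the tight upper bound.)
ex(429, K_3) = ⌊429^2/4⌋ = 46010

Mantel (1907): a triangle-free graph on n vertices has at most ⌊n^2/4⌋ edges, with equality for the complete bipartite graph K_{⌊n/2⌋, ⌈n/2⌉}. For n = 429: ⌊429^2/4⌋ = ⌊184041/4⌋ = 46010. The extremal graph is K_{214, 215}, which has 214·215 = 46010 edges.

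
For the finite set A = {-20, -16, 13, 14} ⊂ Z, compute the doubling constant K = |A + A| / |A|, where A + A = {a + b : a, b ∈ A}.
K = |A + A| / |A| = 10/4 = 5/2

Enumerate A + A = {a + b : a, b ∈ A}. With |A| = 4, there are |A|^2 = 16 ordered sum pairs; collecting distinct values, A + A = {-40, -36, -32, -7, -6, -3, -2, 26, 27, 28}, so |A + A| = 10. Thus K = 10/4 = 5/2. For comparison, the minimum possible |A + A| over all 4-element sets is 2·4 − 1 = 7 (so min K = 7/4), attained only by arithmetic progressions.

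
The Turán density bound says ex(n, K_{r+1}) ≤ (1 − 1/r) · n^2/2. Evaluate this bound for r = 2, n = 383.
Turán density bound = (1/2) · 383^2/2 = 146689/4 ≈ 36672.25

Turán's theorem: ex(n, K_{r+1}) is achieved by the complete r-partite Turán graph T(n, r) with parts as balanced as possible, and is at most (1 − 1/r) · n^2/2. For r = 2, n = 383: the density bound is (1/2) · 146689/2 = 146689/4 ≈ 36672.25. The integer-valued extremum is e(T(383, 2)) = 36672, which is strictly less than the density bound 146689/4 since 2 ∤ 383 (the parts of T(383, 2) cannot all be equal).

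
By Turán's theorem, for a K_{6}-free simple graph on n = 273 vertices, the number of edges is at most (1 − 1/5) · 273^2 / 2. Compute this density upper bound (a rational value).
Turán density bound = (4/5) · 273^2/2 = 149058/5 ≈ 29811.6

Turán's theorem: ex(n, K_{r+1}) is achieved by the complete r-partite Turán graph T(n, r) with parts as balanced as possible, and is at most (1 − 1/r) · n^2/2. For r = 5, n = 273: the density bound is (4/5) · 74529/2 = 149058/5 ≈ 29811.6. The integer-valued extremum is e(T(273, 5)) = 29811, which is strictly less than the density bound 149058/5 since 5 ∤ 273 (the parts of T(273, 5) cannot all be equal).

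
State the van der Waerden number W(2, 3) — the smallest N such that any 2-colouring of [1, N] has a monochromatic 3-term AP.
W(2, 3) = 9

Lower bound: the 2-colouring RRBBRRBB of {1, ..., 8} (R at positions {1, 2, 5, 6}, B at {3, 4, 7, 8}) contains no monochromatic 3-term AP, so W(2, 3) > 8. Upper bound: a case analysis on any 2-colouring of {1, ..., 9} forces such an AP. Hence W(2, 3) = 9.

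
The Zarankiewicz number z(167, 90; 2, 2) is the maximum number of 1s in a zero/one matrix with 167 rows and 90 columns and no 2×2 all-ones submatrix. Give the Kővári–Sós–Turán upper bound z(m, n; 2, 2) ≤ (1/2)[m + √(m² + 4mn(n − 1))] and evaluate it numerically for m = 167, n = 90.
z(167, 90; 2, 2) ≤ (1/2)[167 + √(167² + 4·167·90·89)] = (1/2)[167 + √5378569] = 1243.0871

Kővári–Sós–Turán: let r_1, ..., r_167 be the row sums and z = Σ r_i the total number of 1s. Each pair of columns can share at most one row with both entries 1 (else a 2×2 all-ones block appears), so Σ_i C(r_i, 2) ≤ C(90, 2) = 4005. By convexity Σ_i C(r_i, 2) ≥ 167·C(z/167, 2) = z(z − 167)/(2·167), giving z² − 167z − 167·90·89 ≤ 0 and hence z ≤ (1/2)[167 + √(27889 + 4·1337670)] = (1/2)[167 + √5378569] ≈ (1/2)(167 + 2319.1742) = 1243.0871.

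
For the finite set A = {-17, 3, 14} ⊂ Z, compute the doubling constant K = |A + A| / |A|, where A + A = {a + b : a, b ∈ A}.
K = |A + A| / |A| = 6/3 = 2

Enumerate A + A = {a + b : a, b ∈ A}. With |A| = 3, there are |A|^2 = 9 ordered sum pairs; collecting distinct values, A + A = {-34, -14, -3, 6, 17, 28}, so |A + A| = 6. Thus K = 6/3 = 2. For comparison, the minimum possible |A + A| over all 3-element sets is 2·3 − 1 = 5 (so min K = 5/3), attained only by arithmetic progressions.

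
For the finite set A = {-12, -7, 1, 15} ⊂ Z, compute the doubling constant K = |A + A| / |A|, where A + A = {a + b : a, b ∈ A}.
K = |A + A| / |A| = 10/4 = 5/2

Enumerate A + A = {a + b : a, b ∈ A}. With |A| = 4, there are |A|^2 = 16 ordered sum pairs; collecting distinct values, A + A = {-24, -19, -14, -11, -6, 2, 3, 8, 16, 30}, so |A + A| = 10. Thus K = 10/4 = 5/2. For comparison, the minimum possible |A + A| over all 4-element sets is 2·4 − 1 = 7 (so min K = 7/4), attained only by arithmetic progressions.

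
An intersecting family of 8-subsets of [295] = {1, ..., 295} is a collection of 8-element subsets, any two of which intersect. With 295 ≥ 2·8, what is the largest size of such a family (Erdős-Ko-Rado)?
max |F| = C(294, 7) = 35054887942368

Erdős-Ko-Rado (1961): when n ≥ 2k, max |F| = C(n−1, k−1). The bound is attained by the star {A : i ∈ A} for any fixed i ∈ [n]. Here C(295−1, 8−1) = C(294, 7) = 35054887942368.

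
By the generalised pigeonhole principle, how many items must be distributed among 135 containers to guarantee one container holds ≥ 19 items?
n = (19 − 1)·135 + 1 = 2431

By the generalised pigeonhole principle, to guarantee some box contains ≥ r objects we need more than (r − 1) · k objects total. Threshold: n = (r − 1) · k + 1. With r = 19 and k = 135: n = 18 · 135 + 1 = 2430 + 1 = 2431. For n = 2430 = 18 · 135, we can put exactly 18 objects in every box, avoiding 19 in any single one — so 2431 is tight.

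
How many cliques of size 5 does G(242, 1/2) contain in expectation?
E[# K_5] = C(242, 5) · (1/2)^C(5, 2) = 6634944008 / 2^10 = 829368001/128 = 6479437.5078125

For each 5-subset S of vertices (there are C(242, 5) = 6634944008 such S), let X_S = 1 if S induces a K_5 (all C(5, 2) = 10 edges present). Then P(X_S = 1) = (1/2)^10 = 1/1024. By linearity of expectation, E[# K_5] = C(242, 5) · (1/2)^10 = 6634944008 / 1024 = 829368001/128 = 6479437.5078125.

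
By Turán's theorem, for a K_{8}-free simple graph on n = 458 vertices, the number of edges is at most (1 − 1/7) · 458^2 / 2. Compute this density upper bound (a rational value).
Turán density bound = (6/7) · 458^2/2 = 629292/7 ≈ 89898.8571

Turán's theorem: ex(n, K_{r+1}) is achieved by the complete r-partite Turán graph T(n, r) with parts as balanced as possible, and is at most (1 − 1/r) · n^2/2. For r = 7, n = 458: the density bound is (6/7) · 209764/2 = 629292/7 ≈ 89898.8571. The integer-valued extremum is e(T(458, 7)) = 89898, which is strictly less than the density bound 629292/7 since 7 ∤ 458 (the parts of T(458, 7) cannot all be equal).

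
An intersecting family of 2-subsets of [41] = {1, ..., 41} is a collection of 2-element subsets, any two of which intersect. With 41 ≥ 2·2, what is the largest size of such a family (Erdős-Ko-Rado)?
max |F| = C(40, 1) = 40

The Erdős-Ko-Rado theorem states: for n ≥ 2k, an intersecting family of k-subsets of an n-element set has size at most C(n − 1, k − 1), with equality for 'star' families {A ⊆ [n] : |A| = k, i ∈ A} (fix an element i). For n = 41, k = 2: C(40, 1) = 40.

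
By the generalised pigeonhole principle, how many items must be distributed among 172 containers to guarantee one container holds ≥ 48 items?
n = (48 − 1)·172 + 1 = 8085

By the generalised pigeonhole principle, to guarantee some box contains ≥ r objects we need more than (r − 1) · k objects total. Threshold: n = (r − 1) · k + 1. With r = 48 and k = 172: n = 47 · 172 + 1 = 8084 + 1 = 8085. For n = 8084 = 47 · 172, we can put exactly 47 objects in every box, avoiding 48 in any single one — so 8085 is tight.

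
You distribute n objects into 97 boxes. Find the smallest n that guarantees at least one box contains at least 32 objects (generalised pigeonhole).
n = (32 − 1)·97 + 1 = 3008

By the generalised pigeonhole principle, to guarantee some box contains ≥ r objects we need more than (r − 1) · k objects total. Threshold: n = (r − 1) · k + 1. With r = 32 and k = 97: n = 31 · 97 + 1 = 3007 + 1 = 3008. For n = 3007 = 31 · 97, we can put exactly 31 objects in every box, avoiding 32 in any single one — so 3008 is tight.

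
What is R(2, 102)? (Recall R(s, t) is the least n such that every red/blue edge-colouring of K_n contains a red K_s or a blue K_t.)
R(2, 102) = 102

R(2, k) = k for all k ≥ 2: in a 2-colouring of K_k, either some edge is red (a red K_2) or all edges are blue (a blue K_k). And K_{101} coloured all-blue has no blue K_102, so R(2, 102) > 101. Hence R(2, 102) = 102.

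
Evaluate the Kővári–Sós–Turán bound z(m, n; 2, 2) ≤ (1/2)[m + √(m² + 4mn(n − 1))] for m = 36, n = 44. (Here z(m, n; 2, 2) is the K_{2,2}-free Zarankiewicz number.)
z(36, 44; 2, 2) ≤ (1/2)[36 + √(36² + 4·36·44·43)] = (1/2)[36 + √273744] = 279.6028

Kővári–Sós–Turán: let r_1, ..., r_36 be the row sums and z = Σ r_i the total number of 1s. Each pair of columns can share at most one row with both entries 1 (else a 2×2 all-ones block appears), so Σ_i C(r_i, 2) ≤ C(44, 2) = 946. By convexity Σ_i C(r_i, 2) ≥ 36·C(z/36, 2) = z(z − 36)/(2·36), giving z² − 36z − 36·44·43 ≤ 0 and hence z ≤ (1/2)[36 + √(1296 + 4·68112)] = (1/2)[36 + √273744] ≈ (1/2)(36 + 523.2055) = 279.6028.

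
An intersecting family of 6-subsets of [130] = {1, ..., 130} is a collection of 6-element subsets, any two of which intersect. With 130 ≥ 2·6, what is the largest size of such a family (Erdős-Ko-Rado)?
max |F| = C(129, 5) = 275234400

The Erdős-Ko-Rado theorem states: for n ≥ 2k, an intersecting family of k-subsets of an n-element set has size at most C(n − 1, k − 1), with equality for 'star' families {A ⊆ [n] : |A| = k, i ∈ A} (fix an element i). For n = 130, k = 6: C(129, 5) = 275234400.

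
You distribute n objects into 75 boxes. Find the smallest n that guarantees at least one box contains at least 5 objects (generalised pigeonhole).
n = (5 − 1)·75 + 1 = 301

By the generalised pigeonhole principle, to guarantee some box contains ≥ r objects we need more than (r − 1) · k objects total. Threshold: n = (r − 1) · k + 1. With r = 5 and k = 75: n = 4 · 75 + 1 = 300 + 1 = 301. For n = 300 = 4 · 75, we can put exactly 4 objects in every box, avoiding 5 in any single one — so 301 is tight.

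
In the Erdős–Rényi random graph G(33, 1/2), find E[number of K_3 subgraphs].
E[# K_3] = C(33, 3) · (1/2)^C(3, 2) = 5456 / 2^3 = 682

For each 3-subset S of vertices (there are C(33, 3) = 5456 such S), let X_S = 1 if S induces a K_3 (all C(3, 2) = 3 edges present). Then P(X_S = 1) = (1/2)^3 = 1/8. By linearity of expectation, E[# K_3] = C(33, 3) · (1/2)^3 = 5456 / 8 = 682.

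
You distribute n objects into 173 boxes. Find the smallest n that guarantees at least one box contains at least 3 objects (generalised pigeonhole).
n = (3 − 1)·173 + 1 = 347

By the generalised pigeonhole principle, to guarantee some box contains ≥ r objects we need more than (r − 1) · k objects total. Threshold: n = (r − 1) · k + 1. With r = 3 and k = 173: n = 2 · 173 + 1 = 346 + 1 = 347. For n = 346 = 2 · 173, we can put exactly 2 objects in every box, avoiding 3 in any single one — so 347 is tight.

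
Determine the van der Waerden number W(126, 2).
W(126, 2) = 126 + 1 = 127

A 2-term AP is any pair of integers, so a monochromatic 2-AP exists iff some colour is used at least twice. With 126 colours, the colouring i ↦ i on {1, ..., 126} uses each colour once, avoiding any monochromatic pair, so W(126, 2) > 126. For {1, ..., 127}, pigeonhole forces two integers of the same colour, which form a monochromatic 2-AP. Hence W(126, 2) = 127.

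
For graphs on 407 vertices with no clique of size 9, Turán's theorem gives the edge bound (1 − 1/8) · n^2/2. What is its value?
Turán density bound = (7/8) · 407^2/2 = 1159543/16 ≈ 72471.4375

Turán's theorem: ex(n, K_{r+1}) is achieved by the complete r-partite Turán graph T(n, r) with parts as balanced as possible, and is at most (1 − 1/r) · n^2/2. For r = 8, n = 407: the density bound is (7/8) · 165649/2 = 1159543/16 ≈ 72471.4375. The integer-valued extremum is e(T(407, 8)) = 72471, which is strictly less than the density bound 1159543/16 since 8 ∤ 407 (the parts of T(407, 8) cannot all be equal).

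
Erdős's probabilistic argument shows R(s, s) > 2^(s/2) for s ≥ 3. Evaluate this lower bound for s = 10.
2^(10/2) = 32; so R(10, 10) > 32

Colour each edge of K_n uniformly at random with red/blue. The expected number of monochromatic K_10 is C(n, 10) · 2 · 2^(−C(10,2)). If C(n, 10) · 2^(1 − C(10,2)) < 1, then with positive probability no monochromatic K_10 exists, so R(10, 10) > n. The standard estimate C(n, 10) ≤ n^10/10! shows this inequality holds whenever n ≤ 2^(10/2) (since 10! · 2^(C(10,2) − 1) > 2^(10^2/2) ≥ n^10). Hence R(10, 10) > 2^(10/2) = 32.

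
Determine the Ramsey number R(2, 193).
R(2, 193) = 193

R(2, k) = k for all k ≥ 2: in a 2-colouring of K_k, either some edge is red (a red K_2) or all edges are blue (a blue K_k). And K_{192} coloured all-blue has no blue K_193, so R(2, 193) > 192. Hence R(2, 193) = 193.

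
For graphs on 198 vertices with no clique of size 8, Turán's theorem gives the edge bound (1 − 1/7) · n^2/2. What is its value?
Turán density bound = (6/7) · 198^2/2 = 117612/7 ≈ 16801.7143

Turán's theorem: ex(n, K_{r+1}) is achieved by the complete r-partite Turán graph T(n, r) with parts as balanced as possible, and is at most (1 − 1/r) · n^2/2. For r = 7, n = 198: the density bound is (6/7) · 39204/2 = 117612/7 ≈ 16801.7143. The integer-valued extremum is e(T(198, 7)) = 16801, which is strictly less than the density bound 117612/7 since 7 ∤ 198 (the parts of T(198, 7) cannot all be equal).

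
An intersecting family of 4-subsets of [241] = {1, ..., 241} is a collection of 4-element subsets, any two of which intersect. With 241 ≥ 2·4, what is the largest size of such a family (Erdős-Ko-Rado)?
max |F| = C(240, 3) = 2275280

The Erdős-Ko-Rado theorem states: for n ≥ 2k, an intersecting family of k-subsets of an n-element set has size at most C(n − 1, k − 1), with equality for 'star' families {A ⊆ [n] : |A| = k, i ∈ A} (fix an element i). For n = 241, k = 4: C(240, 3) = 2275280.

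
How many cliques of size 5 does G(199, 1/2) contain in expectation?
E[# K_5] = C(199, 5) · (1/2)^C(5, 2) = 2472258789 / 2^10 ≈ 2414315.223633

For each 5-subset S of vertices (there are C(199, 5) = 2472258789 such S), let X_S = 1 if S induces a K_5 (all C(5, 2) = 10 edges present). Then P(X_S = 1) = (1/2)^10 = 1/1024. By linearity of expectation, E[# K_5] = C(199, 5) · (1/2)^10 = 2472258789 / 1024 ≈ 2414315.223633.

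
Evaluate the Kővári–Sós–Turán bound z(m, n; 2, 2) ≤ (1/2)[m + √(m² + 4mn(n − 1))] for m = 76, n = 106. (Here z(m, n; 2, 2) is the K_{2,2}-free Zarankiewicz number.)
z(76, 106; 2, 2) ≤ (1/2)[76 + √(76² + 4·76·106·105)] = (1/2)[76 + √3389296] = 958.502

Kővári–Sós–Turán: let r_1, ..., r_76 be the row sums and z = Σ r_i the total number of 1s. Each pair of columns can share at most one row with both entries 1 (else a 2×2 all-ones block appears), so Σ_i C(r_i, 2) ≤ C(106, 2) = 5565. By convexity Σ_i C(r_i, 2) ≥ 76·C(z/76, 2) = z(z − 76)/(2·76), giving z² − 76z − 76·106·105 ≤ 0 and hence z ≤ (1/2)[76 + √(5776 + 4·845880)] = (1/2)[76 + √3389296] ≈ (1/2)(76 + 1841.0041) = 958.502.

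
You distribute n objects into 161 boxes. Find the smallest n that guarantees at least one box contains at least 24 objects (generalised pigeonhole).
n = (24 − 1)·161 + 1 = 3704

By the generalised pigeonhole principle, to guarantee some box contains ≥ r objects we need more than (r − 1) · k objects total. Threshold: n = (r − 1) · k + 1. With r = 24 and k = 161: n = 23 · 161 + 1 = 3703 + 1 = 3704. For n = 3703 = 23 · 161, we can put exactly 23 objects in every box, avoiding 24 in any single one — so 3704 is tight.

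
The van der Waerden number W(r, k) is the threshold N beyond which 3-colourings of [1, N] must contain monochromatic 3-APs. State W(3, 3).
W(3, 3) = 27

W(3, 3) = 27. The lower bound W(3, 3) > 26 comes from an explicit good 3-colouring of [1, 26]; the upper bound W(3, 3) ≤ 27 was verified by exhaustive search over 3-colourings of [1, 27].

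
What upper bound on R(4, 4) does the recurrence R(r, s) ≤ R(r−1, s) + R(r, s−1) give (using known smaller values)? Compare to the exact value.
R(4, 4) ≤ R(3, 4) + R(4, 3) = 9 + 9 = 18; exact value R(4, 4) = 18.

The Erdős–Szekeres recurrence R(r, s) ≤ R(r−1, s) + R(r, s−1) applied to (r, s) = (4, 4) gives
  R(4, 4) ≤ R(3, 4) + R(4, 3) = 9 + 9 = 18.
(Recall R(2, k) = k and R is symmetric.) Here the recurrence bound is tight: a matching lower-bound construction on K_{17} shows R(4, 4) > 17, so R(4, 4) = 18 exactly.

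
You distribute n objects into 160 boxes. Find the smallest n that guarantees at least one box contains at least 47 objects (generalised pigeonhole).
n = (47 − 1)·160 + 1 = 7361

By the generalised pigeonhole principle, to guarantee some box contains ≥ r objects we need more than (r − 1) · k objects total. Threshold: n = (r − 1) · k + 1. With r = 47 and k = 160: n = 46 · 160 + 1 = 7360 + 1 = 7361. For n = 7360 = 46 · 160, we can put exactly 46 objects in every box, avoiding 47 in any single one — so 7361 is tight.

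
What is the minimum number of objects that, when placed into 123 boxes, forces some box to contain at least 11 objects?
n = (11 − 1)·123 + 1 = 1231

By the generalised pigeonhole principle, to guarantee some box contains ≥ r objects we need more than (r − 1) · k objects total. Threshold: n = (r − 1) · k + 1. With r = 11 and k = 123: n = 10 · 123 + 1 = 1230 + 1 = 1231. For n = 1230 = 10 · 123, we can put exactly 10 objects in every box, avoiding 11 in any single one — so 1231 is tight.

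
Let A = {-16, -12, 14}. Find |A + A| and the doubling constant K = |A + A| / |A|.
K = |A + A| / |A| = 6/3 = 2

Enumerate A + A = {a + b : a, b ∈ A}. With |A| = 3, there are |A|^2 = 9 ordered sum pairs; collecting distinct values, A + A = {-32, -28, -24, -2, 2, 28}, so |A + A| = 6. Thus K = 6/3 = 2. For comparison, the minimum possible |A + A| over all 3-element sets is 2·3 − 1 = 5 (so min K = 5/3), attained only by arithmetic progressions.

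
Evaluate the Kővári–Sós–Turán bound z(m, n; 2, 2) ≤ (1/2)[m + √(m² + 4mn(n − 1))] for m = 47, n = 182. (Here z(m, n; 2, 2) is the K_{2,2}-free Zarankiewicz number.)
z(47, 182; 2, 2) ≤ (1/2)[47 + √(47² + 4·47·182·181)] = (1/2)[47 + √6195305] = 1268.0185

Kővári–Sós–Turán: let r_1, ..., r_47 be the row sums and z = Σ r_i the total number of 1s. Each pair of columns can share at most one row with both entries 1 (else a 2×2 all-ones block appears), so Σ_i C(r_i, 2) ≤ C(182, 2) = 16471. By convexity Σ_i C(r_i, 2) ≥ 47·C(z/47, 2) = z(z − 47)/(2·47), giving z² − 47z − 47·182·181 ≤ 0 and hence z ≤ (1/2)[47 + √(2209 + 4·1548274)] = (1/2)[47 + √6195305] ≈ (1/2)(47 + 2489.037) = 1268.0185.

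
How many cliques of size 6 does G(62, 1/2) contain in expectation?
E[# K_6] = C(62, 6) · (1/2)^C(6, 2) = 61474519 / 2^15 ≈ 1876.053436

For each 6-subset S of vertices (there are C(62, 6) = 61474519 such S), let X_S = 1 if S induces a K_6 (all C(6, 2) = 15 edges present). Then P(X_S = 1) = (1/2)^15 = 1/32768. By linearity of expectation, E[# K_6] = C(62, 6) · (1/2)^15 = 61474519 / 32768 ≈ 1876.053436.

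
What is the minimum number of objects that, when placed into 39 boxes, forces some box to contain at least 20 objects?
n = (20 − 1)·39 + 1 = 742

By the generalised pigeonhole principle, to guarantee some box contains ≥ r objects we need more than (r − 1) · k objects total. Threshold: n = (r − 1) · k + 1. With r = 20 and k = 39: n = 19 · 39 + 1 = 741 + 1 = 742. For n = 741 = 19 · 39, we can put exactly 19 objects in every box, avoiding 20 in any single one — so 742 is tight.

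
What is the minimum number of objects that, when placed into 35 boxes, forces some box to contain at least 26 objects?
n = (26 − 1)·35 + 1 = 876

By the generalised pigeonhole principle, to guarantee some box contains ≥ r objects we need more than (r − 1) · k objects total. Threshold: n = (r − 1) · k + 1. With r = 26 and k = 35: n = 25 · 35 + 1 = 875 + 1 = 876. For n = 875 = 25 · 35, we can put exactly 25 objects in every box, avoiding 26 in any single one — so 876 is tight.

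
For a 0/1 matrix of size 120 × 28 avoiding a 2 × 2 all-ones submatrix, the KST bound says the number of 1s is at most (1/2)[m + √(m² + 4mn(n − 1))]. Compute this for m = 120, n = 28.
z(120, 28; 2, 2) ≤ (1/2)[120 + √(120² + 4·120·28·27)] = (1/2)[120 + √377280] = 367.1156

Kővári–Sós–Turán: let r_1, ..., r_120 be the row sums and z = Σ r_i the total number of 1s. Each pair of columns can share at most one row with both entries 1 (else a 2×2 all-ones block appears), so Σ_i C(r_i, 2) ≤ C(28, 2) = 378. By convexity Σ_i C(r_i, 2) ≥ 120·C(z/120, 2) = z(z − 120)/(2·120), giving z² − 120z − 120·28·27 ≤ 0 and hence z ≤ (1/2)[120 + √(14400 + 4·90720)] = (1/2)[120 + √377280] ≈ (1/2)(120 + 614.2312) = 367.1156.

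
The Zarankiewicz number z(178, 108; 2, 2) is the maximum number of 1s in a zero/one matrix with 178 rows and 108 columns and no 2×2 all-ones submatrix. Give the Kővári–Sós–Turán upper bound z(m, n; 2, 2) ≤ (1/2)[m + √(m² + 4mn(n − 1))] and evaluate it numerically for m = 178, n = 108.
z(178, 108; 2, 2) ≤ (1/2)[178 + √(178² + 4·178·108·107)] = (1/2)[178 + √8259556] = 1525.9722

Kővári–Sós–Turán: let r_1, ..., r_178 be the row sums and z = Σ r_i the total number of 1s. Each pair of columns can share at most one row with both entries 1 (else a 2×2 all-ones block appears), so Σ_i C(r_i, 2) ≤ C(108, 2) = 5778. By convexity Σ_i C(r_i, 2) ≥ 178·C(z/178, 2) = z(z − 178)/(2·178), giving z² − 178z − 178·108·107 ≤ 0 and hence z ≤ (1/2)[178 + √(31684 + 4·2056968)] = (1/2)[178 + √8259556] ≈ (1/2)(178 + 2873.9443) = 1525.9722.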